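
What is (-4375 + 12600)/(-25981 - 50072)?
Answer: -8225/76053 ≈ -0.10815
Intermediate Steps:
(-4375 + 12600)/(-25981 - 50072) = 8225/(-76053) = 8225*(-1/76053) = -8225/76053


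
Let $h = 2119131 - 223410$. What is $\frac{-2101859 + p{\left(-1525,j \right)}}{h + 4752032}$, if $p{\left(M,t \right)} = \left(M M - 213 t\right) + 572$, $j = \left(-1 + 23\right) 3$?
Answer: $\frac{30040}{949679} \approx 0.031632$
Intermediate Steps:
$j = 66$ ($j = 22 \cdot 3 = 66$)
$p{\left(M,t \right)} = 572 + M^{2} - 213 t$ ($p{\left(M,t \right)} = \left(M^{2} - 213 t\right) + 572 = 572 + M^{2} - 213 t$)
$h = 1895721$
$\frac{-2101859 + p{\left(-1525,j \right)}}{h + 4752032} = \frac{-2101859 + \left(572 + \left(-1525\right)^{2} - 14058\right)}{1895721 + 4752032} = \frac{-2101859 + \left(572 + 2325625 - 14058\right)}{6647753} = \left(-2101859 + 2312139\right) \frac{1}{6647753} = 210280 \cdot \frac{1}{6647753} = \frac{30040}{949679}$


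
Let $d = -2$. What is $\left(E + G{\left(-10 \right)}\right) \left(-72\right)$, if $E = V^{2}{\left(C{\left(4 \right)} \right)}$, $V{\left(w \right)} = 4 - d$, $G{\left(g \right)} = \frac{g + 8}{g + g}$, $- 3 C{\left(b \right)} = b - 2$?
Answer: $- \frac{12996}{5} \approx -2599.2$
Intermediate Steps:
$C{\left(b \right)} = \frac{2}{3} - \frac{b}{3}$ ($C{\left(b \right)} = - \frac{b - 2}{3} = - \frac{-2 + b}{3} = \frac{2}{3} - \frac{b}{3}$)
$G{\left(g \right)} = \frac{8 + g}{2 g}$
$V{\left(w \right)} = 6$ ($V{\left(w \right)} = 4 - -2 = 4 + 2 = 6$)
$E = 36$ ($E = 6^{2} = 36$)
$\left(E + G{\left(-10 \right)}\right) \left(-72\right) = \left(36 + \frac{8 - 10}{2 \left(-10\right)}\right) \left(-72\right) = \left(36 + \frac{1}{2} \left(- \frac{1}{10}\right) \left(-2\right)\right) \left(-72\right) = \left(36 + \frac{1}{10}\right) \left(-72\right) = \frac{361}{10} \left(-72\right) = - \frac{12996}{5}$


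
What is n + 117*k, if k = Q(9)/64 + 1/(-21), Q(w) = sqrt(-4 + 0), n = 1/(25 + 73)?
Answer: -545/98 + 117*I/32 ≈ -5.5612 + 3.6563*I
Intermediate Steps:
n = 1/98 ≈ 0.010204
Q(w) = 2*I (Q(w) = sqrt(-4) = 2*I)
k = -1/21 + I/32 (k = (2*I)/64 + 1/(-21) = (2*I)*(1/64) + 1*(-1/21) = I/32 - 1/21 = -1/21 + I/32 ≈ -0.047619 + 0.03125*I)
n + 117*k = 1/98 + 117*(-1/21 + I/32) = 1/98 + (-39/7 + 117*I/32) = -545/98 + 117*I/32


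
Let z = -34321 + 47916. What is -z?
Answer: -13595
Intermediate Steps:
z = 13595
-z = -1*13595 = -13595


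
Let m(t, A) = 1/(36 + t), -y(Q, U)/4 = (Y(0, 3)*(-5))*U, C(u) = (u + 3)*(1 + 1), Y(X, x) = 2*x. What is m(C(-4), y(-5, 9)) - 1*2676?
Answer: -90983/34 ≈ -2676.0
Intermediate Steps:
C(u) = 6 + 2*u (C(u) = (3 + u)*2 = 6 + 2*u)
y(Q, U) = 120*U (y(Q, U) = -4*(2*3)*(-5)*U = -4*6*(-5)*U = -(-120)*U = 120*U)
m(C(-4), y(-5, 9)) - 1*2676 = 1/(36 + (6 + 2*(-4))) - 1*2676 = 1/(36 + (6 - 8)) - 2676 = 1/(36 - 2) - 2676 = 1/34 - 2676 = -90983/34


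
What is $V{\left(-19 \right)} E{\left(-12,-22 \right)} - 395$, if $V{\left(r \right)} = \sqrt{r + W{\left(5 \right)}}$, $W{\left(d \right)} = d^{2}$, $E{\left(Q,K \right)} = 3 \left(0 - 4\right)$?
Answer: $-395 - 12 \sqrt{6} \approx -424.39$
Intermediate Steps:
$E{\left(Q,K \right)} = -12$ ($E{\left(Q,K \right)} = 3 \left(-4\right) = -12$)
$V{\left(r \right)} = \sqrt{25 + r}$ ($V{\left(r \right)} = \sqrt{r + 5^{2}} = \sqrt{r + 25} = \sqrt{25 + r}$)
$V{\left(-19 \right)} E{\left(-12,-22 \right)} - 395 = \sqrt{25 - 19} \left(-12\right) - 395 = \sqrt{6} \left(-12\right) - 395 = - 12 \sqrt{6} - 395 = -395 - 12 \sqrt{6}$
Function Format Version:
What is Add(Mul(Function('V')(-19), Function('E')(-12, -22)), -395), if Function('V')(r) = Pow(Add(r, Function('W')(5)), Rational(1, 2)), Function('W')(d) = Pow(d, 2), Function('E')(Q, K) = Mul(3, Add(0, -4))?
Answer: Add(-395, Mul(-12, Pow(6, Rational(1, 2)))) ≈ -424.39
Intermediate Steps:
Function('E')(Q, K) = -12 (Function('E')(Q, K) = Mul(3, -4) = -12)
Function('V')(r) = Pow(Add(25, r), Rational(1, 2)) (Function('V')(r) = Pow(Add(r, Pow(5, 2)), Rational(1, 2)) = Pow(Add(r, 25), Rational(1, 2)) = Pow(Add(25, r), Rational(1, 2)))
Add(Mul(Function('V')(-19), Function('E')(-12, -22)), -395) = Add(Mul(Pow(Add(25, -19), Rational(1, 2)), -12), -395) = Add(Mul(Pow(6, Rational(1, 2)), -12), -395) = Add(Mul(-12, Pow(6, Rational(1, 2))), -395) = Add(-395, Mul(-12, Pow(6, Rational(1, 2))))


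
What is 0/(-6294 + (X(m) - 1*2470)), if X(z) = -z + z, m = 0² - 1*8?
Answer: 0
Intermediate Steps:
m = -8 (m = 0 - 8 = -8)
X(z) = 0
0/(-6294 + (X(m) - 1*2470)) = 0/(-6294 + (0 - 1*2470)) = 0/(-6294 + (0 - 2470)) = 0/(-6294 - 2470) = 0/(-8764) = -1/8764*0 = 0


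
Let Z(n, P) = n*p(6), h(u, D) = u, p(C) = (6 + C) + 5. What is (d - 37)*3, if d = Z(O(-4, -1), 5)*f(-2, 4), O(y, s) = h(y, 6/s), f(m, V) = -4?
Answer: 705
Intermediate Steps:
p(C) = 11 + C
O(y, s) = y
Z(n, P) = 17*n (Z(n, P) = n*(11 + 6) = n*17 = 17*n)
d = 272 (d = (17*(-4))*(-4) = -68*(-4) = 272)
(d - 37)*3 = (272 - 37)*3 = 235*3 = 705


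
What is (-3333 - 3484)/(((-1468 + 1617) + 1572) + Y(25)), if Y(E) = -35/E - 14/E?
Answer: -10025/2528 ≈ -3.9656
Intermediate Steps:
Y(E) = -49/E
(-3333 - 3484)/(((-1468 + 1617) + 1572) + Y(25)) = (-3333 - 3484)/(((-1468 + 1617) + 1572) - 49/25) = -6817/((149 + 1572) - 49*1/25) = -6817/(1721 - 49/25) = -6817/42976/25 = -6817*25/42976 = -10025/2528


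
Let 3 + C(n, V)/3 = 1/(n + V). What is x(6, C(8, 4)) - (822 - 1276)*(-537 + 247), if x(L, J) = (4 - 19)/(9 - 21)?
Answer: -526635/4 ≈ -1.3166e+5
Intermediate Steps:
C(n, V) = -9 + 3/(V + n) (C(n, V) = -9 + 3/(n + V) = -9 + 3/(V + n))
x(L, J) = 5/4 (x(L, J) = -15/(-12) = -15*(-1/12) = 5/4)
x(6, C(8, 4)) - (822 - 1276)*(-537 + 247) = 5/4 - (822 - 1276)*(-537 + 247) = 5/4 - (-454)*(-290) = 5/4 - 1*131660 = 5/4 - 131660 = -526635/4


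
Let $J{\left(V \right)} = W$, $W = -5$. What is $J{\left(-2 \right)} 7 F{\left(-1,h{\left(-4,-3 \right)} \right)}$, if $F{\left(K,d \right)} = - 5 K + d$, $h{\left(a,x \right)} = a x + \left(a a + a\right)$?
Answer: $-1015$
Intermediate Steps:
$h{\left(a,x \right)} = a + a^{2} + a x$ ($h{\left(a,x \right)} = a x + \left(a^{2} + a\right) = a x + \left(a + a^{2}\right) = a + a^{2} + a x$)
$F{\left(K,d \right)} = d - 5 K$
$J{\left(V \right)} = -5$
$J{\left(-2 \right)} 7 F{\left(-1,h{\left(-4,-3 \right)} \right)} = \left(-5\right) 7 \left(- 4 \left(1 - 4 - 3\right) - -5\right) = - 35 \left(\left(-4\right) \left(-6\right) + 5\right) = - 35 \left(24 + 5\right) = \left(-35\right) 29 = -1015$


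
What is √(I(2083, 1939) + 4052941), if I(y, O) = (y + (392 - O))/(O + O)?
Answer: √15237927909113/1939 ≈ 2013.2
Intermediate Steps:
I(y, O) = (392 + y - O)/(2*O) (I(y, O) = (392 + y - O)/((2*O)) = (392 + y - O)*(1/(2*O)) = (392 + y - O)/(2*O))
√(I(2083, 1939) + 4052941) = √((½)*(392 + 2083 - 1*1939)/1939 + 4052941) = √((½)*(1/1939)*(392 + 2083 - 1939) + 4052941) = √((½)*(1/1939)*536 + 4052941) = √(268/1939 + 4052941) = √(7858652867/1939) = √15237927909113/1939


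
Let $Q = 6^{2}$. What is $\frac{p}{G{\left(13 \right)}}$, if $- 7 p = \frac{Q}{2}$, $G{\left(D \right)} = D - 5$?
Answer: $- \frac{9}{28} \approx -0.32143$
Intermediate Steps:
$G{\left(D \right)} = -5 + D$ ($G{\left(D \right)} = D - 5 = -5 + D$)
$Q = 36$
$p = - \frac{18}{7}$ ($p = - \frac{36 \cdot \frac{1}{2}}{7} = \left(- \frac{1}{7}\right) 18 = - \frac{18}{7} \approx -2.5714$)
$\frac{p}{G{\left(13 \right)}} = - \frac{18}{7 \left(-5 + 13\right)} = - \frac{18}{7 \cdot 8} = \left(- \frac{18}{7}\right) \frac{1}{8} = - \frac{9}{28}$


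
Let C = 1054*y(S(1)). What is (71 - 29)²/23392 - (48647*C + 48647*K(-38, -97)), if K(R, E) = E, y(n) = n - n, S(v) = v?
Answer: 27595303073/5848 ≈ 4.7188e+6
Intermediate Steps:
y(n) = 0
C = 0 (C = 1054*0 = 0)
(71 - 29)²/23392 - (48647*C + 48647*K(-38, -97)) = (71 - 29)²/23392 - 48647/(1/(0 - 97)) = 42²*(1/23392) - 48647/(1/(-97)) = 1764*(1/23392) - 48647/(-1/97) = 441/5848 - 48647*(-97) = 441/5848 + 4718759 = 27595303073/5848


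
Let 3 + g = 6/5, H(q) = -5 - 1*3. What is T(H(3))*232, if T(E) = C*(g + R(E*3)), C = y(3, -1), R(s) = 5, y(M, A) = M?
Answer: 11136/5 ≈ 2227.2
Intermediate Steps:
H(q) = -8 (H(q) = -5 - 3 = -8)
C = 3
g = -9/5 (g = -3 + 6/5 = -9/5 ≈ -1.8000)
T(E) = 48/5 (T(E) = 3*(-9/5 + 5) = 3*(16/5) = 48/5)
T(H(3))*232 = (48/5)*232 = 11136/5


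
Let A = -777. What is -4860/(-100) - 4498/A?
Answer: 211301/3885 ≈ 54.389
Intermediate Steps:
-4860/(-100) - 4498/A = -4860/(-100) - 4498/(-777) = -4860*(-1/100) - 4498*(-1/777) = 243/5 + 4498/777 = 211301/3885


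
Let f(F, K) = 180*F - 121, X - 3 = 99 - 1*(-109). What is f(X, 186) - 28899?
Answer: 8960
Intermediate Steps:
X = 211 (X = 3 + (99 - 1*(-109)) = 3 + (99 + 109) = 3 + 208 = 211)
f(F, K) = -121 + 180*F
f(X, 186) - 28899 = (-121 + 180*211) - 28899 = (-121 + 37980) - 28899 = 37859 - 28899 = 8960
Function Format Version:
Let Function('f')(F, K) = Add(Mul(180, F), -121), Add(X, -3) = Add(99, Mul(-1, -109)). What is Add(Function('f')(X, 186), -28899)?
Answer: 8960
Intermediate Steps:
X = 211 (X = Add(3, Add(99, Mul(-1, -109))) = Add(3, Add(99, 109)) = Add(3, 208) = 211)
Function('f')(F, K) = Add(-121, Mul(180, F))
Add(Function('f')(X, 186), -28899) = Add(Add(-121, Mul(180, 211)), -28899) = Add(Add(-121, 37980), -28899) = Add(37859, -28899) = 8960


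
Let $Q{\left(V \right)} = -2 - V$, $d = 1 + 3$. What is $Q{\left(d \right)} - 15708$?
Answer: $-15714$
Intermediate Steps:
$d = 4$
$Q{\left(d \right)} - 15708 = \left(-2 - 4\right) - 15708 = -6 - 15708 = -15714$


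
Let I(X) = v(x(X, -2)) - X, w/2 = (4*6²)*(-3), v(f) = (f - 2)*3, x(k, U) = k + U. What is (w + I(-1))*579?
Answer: -508362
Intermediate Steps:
x(k, U) = U + k
v(f) = -6 + 3*f (v(f) = (-2 + f)*3 = -6 + 3*f)
w = -864 (w = 2*((4*6²)*(-3)) = 2*((4*36)*(-3)) = 2*(144*(-3)) = 2*(-432) = -864)
I(X) = -12 + 2*X (I(X) = (-6 + 3*(-2 + X)) - X = (-6 + (-6 + 3*X)) - X = (-12 + 3*X) - X = -12 + 2*X)
(w + I(-1))*579 = (-864 + (-12 + 2*(-1)))*579 = (-864 + (-12 - 2))*579 = (-864 - 14)*579 = -878*579 = -508362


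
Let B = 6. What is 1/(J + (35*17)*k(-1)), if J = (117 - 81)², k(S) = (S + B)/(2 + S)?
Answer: 1/4271 ≈ 0.00023414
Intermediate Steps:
k(S) = (6 + S)/(2 + S) (k(S) = (S + 6)/(2 + S) = (6 + S)/(2 + S))
J = 1296 (J = 36² = 1296)
1/(J + (35*17)*k(-1)) = 1/(1296 + (35*17)*((6 - 1)/(2 - 1))) = 1/(1296 + 595*(5/1)) = 1/(1296 + 595*(1*5)) = 1/(1296 + 595*5) = 1/(1296 + 2975) = 1/4271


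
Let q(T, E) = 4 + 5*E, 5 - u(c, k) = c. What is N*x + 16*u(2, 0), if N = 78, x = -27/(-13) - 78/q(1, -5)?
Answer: 3498/7 ≈ 499.71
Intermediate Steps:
u(c, k) = 5 - c
x = 527/91 (x = -27/(-13) - 78/(4 + 5*(-5)) = -27*(-1/13) - 78/(4 - 25) = 27/13 - 78/(-21) = 27/13 - 78*(-1/21) = 27/13 + 26/7 = 527/91 ≈ 5.7912)
N*x + 16*u(2, 0) = 78*(527/91) + 16*(5 - 1*2) = 3162/7 + 16*(5 - 2) = 3162/7 + 16*3 = 3162/7 + 48 = 3498/7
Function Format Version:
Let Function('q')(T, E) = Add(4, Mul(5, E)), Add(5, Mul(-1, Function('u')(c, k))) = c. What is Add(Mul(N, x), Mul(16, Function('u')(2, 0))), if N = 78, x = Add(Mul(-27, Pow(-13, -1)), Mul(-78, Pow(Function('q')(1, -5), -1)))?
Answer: Rational(3498, 7) ≈ 499.71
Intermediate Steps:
Function('u')(c, k) = Add(5, Mul(-1, c))
x = Rational(527, 91) (x = Add(Mul(-27, Pow(-13, -1)), Mul(-78, Pow(Add(4, Mul(5, -5)), -1))) = Add(Mul(-27, Rational(-1, 13)), Mul(-78, Pow(Add(4, -25), -1))) = Add(Rational(27, 13), Mul(-78, Pow(-21, -1))) = Add(Rational(27, 13), Mul(-78, Rational(-1, 21))) = Add(Rational(27, 13), Rational(26, 7)) = Rational(527, 91) ≈ 5.7912)
Add(Mul(N, x), Mul(16, Function('u')(2, 0))) = Add(Mul(78, Rational(527, 91)), Mul(16, Add(5, Mul(-1, 2)))) = Add(Rational(3162, 7), Mul(16, Add(5, -2))) = Add(Rational(3162, 7), Mul(16, 3)) = Add(Rational(3162, 7), 48) = Rational(3498, 7)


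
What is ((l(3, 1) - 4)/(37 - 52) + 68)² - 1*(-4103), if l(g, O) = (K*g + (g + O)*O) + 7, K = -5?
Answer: 1979959/225 ≈ 8799.8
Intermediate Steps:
l(g, O) = 7 - 5*g + O*(O + g) (l(g, O) = (-5*g + (g + O)*O) + 7 = (-5*g + (O + g)*O) + 7 = (-5*g + O*(O + g)) + 7 = 7 - 5*g + O*(O + g))
((l(3, 1) - 4)/(37 - 52) + 68)² - 1*(-4103) = (((7 + 1² - 5*3 + 1*3) - 4)/(37 - 52) + 68)² - 1*(-4103) = (((7 + 1 - 15 + 3) - 4)/(-15) + 68)² + 4103 = ((-4 - 4)*(-1/15) + 68)² + 4103 = (-8*(-1/15) + 68)² + 4103 = (8/15 + 68)² + 4103 = (1028/15)² + 4103 = 1056784/225 + 4103 = 1979959/225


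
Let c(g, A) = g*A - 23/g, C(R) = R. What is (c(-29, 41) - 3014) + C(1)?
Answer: -121835/29 ≈ -4201.2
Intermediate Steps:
c(g, A) = -23/g + A*g (c(g, A) = A*g - 23/g = -23/g + A*g)
(c(-29, 41) - 3014) + C(1) = ((-23/(-29) + 41*(-29)) - 3014) + 1 = ((-23*(-1/29) - 1189) - 3014) + 1 = ((23/29 - 1189) - 3014) + 1 = (-34458/29 - 3014) + 1 = -121864/29 + 1 = -121835/29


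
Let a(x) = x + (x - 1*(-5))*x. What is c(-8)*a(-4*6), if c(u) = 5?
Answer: 2160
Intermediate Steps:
a(x) = x + x*(5 + x) (a(x) = x + (x + 5)*x = x + (5 + x)*x = x + x*(5 + x))
c(-8)*a(-4*6) = 5*((-4*6)*(6 - 4*6)) = 5*(-24*(6 - 24)) = 5*(-24*(-18)) = 5*432 = 2160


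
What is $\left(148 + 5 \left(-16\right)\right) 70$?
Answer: $4760$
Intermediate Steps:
$\left(148 + 5 \left(-16\right)\right) 70 = \left(148 - 80\right) 70 = 68 \cdot 70 = 4760$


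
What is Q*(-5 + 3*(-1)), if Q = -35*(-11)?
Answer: -3080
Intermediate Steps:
Q = 385
Q*(-5 + 3*(-1)) = 385*(-5 + 3*(-1)) = 385*(-5 - 3) = 385*(-8) = -3080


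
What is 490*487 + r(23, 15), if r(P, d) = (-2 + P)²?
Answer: 239071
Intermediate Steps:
490*487 + r(23, 15) = 490*487 + (-2 + 23)² = 238630 + 21² = 238630 + 441 = 239071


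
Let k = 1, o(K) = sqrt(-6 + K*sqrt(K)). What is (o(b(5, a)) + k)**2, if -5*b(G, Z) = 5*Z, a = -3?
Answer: (1 + I*sqrt(3)*sqrt(2 - sqrt(3)))**2 ≈ 0.19615 + 1.7932*I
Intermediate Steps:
b(G, Z) = -Z
o(K) = sqrt(-6 + K**(3/2))
(o(b(5, a)) + k)**2 = (sqrt(-6 + (-1*(-3))**(3/2)) + 1)**2 = (sqrt(-6 + 3**(3/2)) + 1)**2 = (sqrt(-6 + 3*sqrt(3)) + 1)**2 = (1 + sqrt(-6 + 3*sqrt(3)))**2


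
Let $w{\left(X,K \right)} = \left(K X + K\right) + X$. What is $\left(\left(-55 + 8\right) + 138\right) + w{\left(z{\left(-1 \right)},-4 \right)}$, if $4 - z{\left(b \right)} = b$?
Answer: $72$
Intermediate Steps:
$z{\left(b \right)} = 4 - b$
$w{\left(X,K \right)} = K + X + K X$ ($w{\left(X,K \right)} = \left(K + K X\right) + X = K + X + K X$)
$\left(\left(-55 + 8\right) + 138\right) + w{\left(z{\left(-1 \right)},-4 \right)} = \left(\left(-55 + 8\right) + 138\right) - \left(-1 + 4 \left(4 - -1\right)\right) = \left(-47 + 138\right) - \left(-1 + 4 \left(4 + 1\right)\right) = 91 - 19 = 72$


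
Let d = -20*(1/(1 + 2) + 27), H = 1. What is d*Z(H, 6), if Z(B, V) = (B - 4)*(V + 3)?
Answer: 14760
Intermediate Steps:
Z(B, V) = (-4 + B)*(3 + V)
d = -1640/3 (d = -20*(1/3 + 27) = -20*(⅓ + 27) = -20*82/3 = -1640/3 ≈ -546.67)
d*Z(H, 6) = -1640*(-12 - 4*6 + 3*1 + 1*6)/3 = -1640*(-12 - 24 + 3 + 6)/3 = -1640/3*(-27) = 14760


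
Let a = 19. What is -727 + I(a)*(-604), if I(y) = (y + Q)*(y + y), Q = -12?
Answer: -161391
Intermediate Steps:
I(y) = 2*y*(-12 + y) (I(y) = (y - 12)*(y + y) = (-12 + y)*(2*y) = 2*y*(-12 + y))
-727 + I(a)*(-604) = -727 + (2*19*(-12 + 19))*(-604) = -727 + (2*19*7)*(-604) = -727 + 266*(-604) = -727 - 160664 = -161391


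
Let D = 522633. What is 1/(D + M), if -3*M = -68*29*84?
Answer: 1/577849 ≈ 1.7306e-6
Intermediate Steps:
M = 55216 (M = -(-68*29)*84/3 = -(-1972)*84/3 = -1/3*(-165648) = 55216)
1/(D + M) = 1/(522633 + 55216) = 1/577849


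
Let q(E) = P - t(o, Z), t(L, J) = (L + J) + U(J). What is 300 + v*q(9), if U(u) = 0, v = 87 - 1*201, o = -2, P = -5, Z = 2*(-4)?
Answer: -270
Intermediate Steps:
Z = -8
v = -114 (v = 87 - 201 = -114)
t(L, J) = J + L (t(L, J) = (L + J) + 0 = (J + L) + 0 = J + L)
q(E) = 5 (q(E) = -5 - (-8 - 2) = -5 - 1*(-10) = -5 + 10 = 5)
300 + v*q(9) = 300 - 114*5 = 300 - 570 = -270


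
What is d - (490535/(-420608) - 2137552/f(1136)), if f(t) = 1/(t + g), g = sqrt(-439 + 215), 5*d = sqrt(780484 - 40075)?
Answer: 1021345192246311/420608 + sqrt(740409)/5 + 8550208*I*sqrt(14) ≈ 2.4283e+9 + 3.1992e+7*I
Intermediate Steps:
d = sqrt(740409)/5 (d = sqrt(780484 - 40075)/5 = sqrt(740409)/5 ≈ 172.09)
g = 4*I*sqrt(14) (g = sqrt(-224) = 4*I*sqrt(14) ≈ 14.967*I)
f(t) = 1/(t + 4*I*sqrt(14))
d - (490535/(-420608) - 2137552/f(1136)) = sqrt(740409)/5 - (490535/(-420608) - (2428259072 + 8550208*I*sqrt(14))) = sqrt(740409)/5 - (490535*(-1/420608) - 2137552*(1136 + 4*I*sqrt(14))) = sqrt(740409)/5 - (-490535/420608 + (-2428259072 - 8550208*I*sqrt(14))) = sqrt(740409)/5 - (-1021345192246311/420608 - 8550208*I*sqrt(14)) = sqrt(740409)/5 + (1021345192246311/420608 + 8550208*I*sqrt(14)) = 1021345192246311/420608 + sqrt(740409)/5 + 8550208*I*sqrt(14)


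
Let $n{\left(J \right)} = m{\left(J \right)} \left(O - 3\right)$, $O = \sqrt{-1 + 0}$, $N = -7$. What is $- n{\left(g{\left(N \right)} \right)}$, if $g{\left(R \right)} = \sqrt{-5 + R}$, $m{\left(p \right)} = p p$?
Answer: $-36 + 12 i \approx -36.0 + 12.0 i$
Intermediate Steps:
$m{\left(p \right)} = p^{2}$
$O = i$ ($O = \sqrt{-1} = i \approx 1.0 i$)
$n{\left(J \right)} = J^{2} \left(-3 + i\right)$ ($n{\left(J \right)} = J^{2} \left(i - 3\right) = J^{2} \left(-3 + i\right)$)
$- n{\left(g{\left(N \right)} \right)} = - \left(\sqrt{-5 - 7}\right)^{2} \left(-3 + i\right) = - \left(\sqrt{-12}\right)^{2} \left(-3 + i\right) = - \left(2 i \sqrt{3}\right)^{2} \left(-3 + i\right) = - \left(-12\right) \left(-3 + i\right) = - (36 - 12 i) = -36 + 12 i$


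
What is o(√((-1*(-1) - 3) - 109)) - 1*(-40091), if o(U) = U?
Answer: 40091 + I*√111 ≈ 40091.0 + 10.536*I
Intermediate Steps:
o(√((-1*(-1) - 3) - 109)) - 1*(-40091) = √((-1*(-1) - 3) - 109) - 1*(-40091) = √((1 - 3) - 109) + 40091 = √(-2 - 109) + 40091 = √(-111) + 40091 = I*√111 + 40091 = 40091 + I*√111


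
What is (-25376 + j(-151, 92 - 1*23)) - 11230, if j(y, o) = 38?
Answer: -36568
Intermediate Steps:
(-25376 + j(-151, 92 - 1*23)) - 11230 = (-25376 + 38) - 11230 = -25338 - 11230 = -36568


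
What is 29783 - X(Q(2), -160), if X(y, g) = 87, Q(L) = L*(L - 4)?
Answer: 29696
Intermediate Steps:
Q(L) = L*(-4 + L)
29783 - X(Q(2), -160) = 29783 - 1*87 = 29783 - 87 = 29696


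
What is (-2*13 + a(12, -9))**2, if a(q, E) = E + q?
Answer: 529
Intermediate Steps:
(-2*13 + a(12, -9))**2 = (-2*13 + (-9 + 12))**2 = (-26 + 3)**2 = (-23)**2 = 529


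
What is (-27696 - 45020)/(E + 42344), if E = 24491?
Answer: -72716/66835 ≈ -1.0880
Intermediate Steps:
(-27696 - 45020)/(E + 42344) = (-27696 - 45020)/(24491 + 42344) = -72716/66835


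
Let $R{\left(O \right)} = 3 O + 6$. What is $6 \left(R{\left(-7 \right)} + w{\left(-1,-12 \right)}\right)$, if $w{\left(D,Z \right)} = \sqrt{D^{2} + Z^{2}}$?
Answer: $-90 + 6 \sqrt{145} \approx -17.75$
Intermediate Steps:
$R{\left(O \right)} = 6 + 3 O$
$6 \left(R{\left(-7 \right)} + w{\left(-1,-12 \right)}\right) = 6 \left(\left(6 + 3 \left(-7\right)\right) + \sqrt{\left(-1\right)^{2} + \left(-12\right)^{2}}\right) = 6 \left(\left(6 - 21\right) + \sqrt{1 + 144}\right) = 6 \left(-15 + \sqrt{145}\right) = -90 + 6 \sqrt{145}$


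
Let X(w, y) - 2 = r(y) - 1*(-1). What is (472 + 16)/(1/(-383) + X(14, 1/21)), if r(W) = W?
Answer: 3924984/24491 ≈ 160.26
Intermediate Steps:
X(w, y) = 3 + y (X(w, y) = 2 + (y - 1*(-1)) = 2 + (y + 1) = 2 + (1 + y) = 3 + y)
(472 + 16)/(1/(-383) + X(14, 1/21)) = (472 + 16)/(1/(-383) + (3 + 1/21)) = 488/(-1/383 + (3 + 1/21)) = 488/(-1/383 + 64/21) = 488/(24491/8043) = 488*(8043/24491) = 3924984/24491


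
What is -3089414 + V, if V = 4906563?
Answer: 1817149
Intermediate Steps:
-3089414 + V = -3089414 + 4906563 = 1817149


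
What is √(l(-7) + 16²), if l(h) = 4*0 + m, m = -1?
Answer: √255 ≈ 15.969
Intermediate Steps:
l(h) = -1 (l(h) = 4*0 - 1 = 0 - 1 = -1)
√(l(-7) + 16²) = √(-1 + 16²) = √(-1 + 256) = √255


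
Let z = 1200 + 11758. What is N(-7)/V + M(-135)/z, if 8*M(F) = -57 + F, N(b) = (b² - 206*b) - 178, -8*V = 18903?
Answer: -68282252/122472537 ≈ -0.55753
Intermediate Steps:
V = -18903/8 (V = -⅛*18903 = -18903/8 ≈ -2362.9)
N(b) = -178 + b² - 206*b
M(F) = -57/8 + F/8 (M(F) = (-57 + F)/8 = -57/8 + F/8)
z = 12958
N(-7)/V + M(-135)/z = (-178 + (-7)² - 206*(-7))/(-18903/8) + (-57/8 + (⅛)*(-135))/12958 = (-178 + 49 + 1442)*(-8/18903) + (-57/8 - 135/8)*(1/12958) = 1313*(-8/18903) - 24*1/12958 = -10504/18903 - 12/6479 = -68282252/122472537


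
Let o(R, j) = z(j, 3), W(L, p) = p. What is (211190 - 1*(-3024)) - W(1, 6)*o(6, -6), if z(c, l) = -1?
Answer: 214220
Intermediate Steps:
o(R, j) = -1
(211190 - 1*(-3024)) - W(1, 6)*o(6, -6) = (211190 - 1*(-3024)) - 6*(-1) = (211190 + 3024) - 1*(-6) = 214214 + 6 = 214220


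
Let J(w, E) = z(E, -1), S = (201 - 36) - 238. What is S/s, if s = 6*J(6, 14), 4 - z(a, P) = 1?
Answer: -73/18 ≈ -4.0556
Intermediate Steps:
S = -73 (S = 165 - 238 = -73)
z(a, P) = 3 (z(a, P) = 4 - 1*1 = 4 - 1 = 3)
J(w, E) = 3
s = 18 (s = 6*3 = 18)
S/s = -73/18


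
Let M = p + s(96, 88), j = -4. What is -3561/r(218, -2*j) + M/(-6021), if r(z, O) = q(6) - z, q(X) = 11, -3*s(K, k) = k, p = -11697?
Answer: 7956044/415449 ≈ 19.150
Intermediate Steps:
s(K, k) = -k/3
M = -35179/3 (M = -11697 - ⅓*88 = -11697 - 88/3 = -35179/3 ≈ -11726.)
r(z, O) = 11 - z
-3561/r(218, -2*j) + M/(-6021) = -3561/(11 - 1*218) - 35179/3/(-6021) = -3561/(11 - 218) - 35179/3*(-1/6021) = -3561/(-207) + 35179/18063 = -3561*(-1/207) + 35179/18063 = 1187/69 + 35179/18063 = 7956044/415449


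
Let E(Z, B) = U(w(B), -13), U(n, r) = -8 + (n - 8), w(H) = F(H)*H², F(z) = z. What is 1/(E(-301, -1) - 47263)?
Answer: -1/47280 ≈ -2.1151e-5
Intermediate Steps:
w(H) = H³ (w(H) = H*H² = H³)
U(n, r) = -16 + n (U(n, r) = -8 + (-8 + n) = -16 + n)
E(Z, B) = -16 + B³
1/(E(-301, -1) - 47263) = 1/((-16 + (-1)³) - 47263) = 1/((-16 - 1) - 47263) = 1/(-17 - 47263) = 1/(-47280) = -1/47280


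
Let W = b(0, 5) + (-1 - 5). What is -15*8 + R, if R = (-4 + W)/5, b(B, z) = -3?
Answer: -613/5 ≈ -122.60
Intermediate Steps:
W = -9 (W = -3 + (-1 - 5) = -3 - 6 = -9)
R = -13/5 (R = (-4 - 9)/5 = -13*⅕ = -13/5 ≈ -2.6000)
-15*8 + R = -15*8 - 13/5 = -120 - 13/5 = -613/5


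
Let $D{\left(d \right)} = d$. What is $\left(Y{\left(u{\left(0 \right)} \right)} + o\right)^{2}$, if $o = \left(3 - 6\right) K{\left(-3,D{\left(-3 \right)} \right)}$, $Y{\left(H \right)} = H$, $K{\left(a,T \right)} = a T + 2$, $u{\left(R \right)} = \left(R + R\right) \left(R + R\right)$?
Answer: $1089$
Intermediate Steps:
$u{\left(R \right)} = 4 R^{2}$ ($u{\left(R \right)} = 2 R 2 R = 4 R^{2}$)
$K{\left(a,T \right)} = 2 + T a$ ($K{\left(a,T \right)} = T a + 2 = 2 + T a$)
$o = -33$ ($o = \left(3 - 6\right) \left(2 - -9\right) = - 3 \left(2 + 9\right) = \left(-3\right) 11 = -33$)
$\left(Y{\left(u{\left(0 \right)} \right)} + o\right)^{2} = \left(4 \cdot 0^{2} - 33\right)^{2} = \left(4 \cdot 0 - 33\right)^{2} = \left(0 - 33\right)^{2} = \left(-33\right)^{2} = 1089$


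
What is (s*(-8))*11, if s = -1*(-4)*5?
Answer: -1760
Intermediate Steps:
s = 20 (s = 4*5 = 20)
(s*(-8))*11 = (20*(-8))*11 = -160*11 = -1760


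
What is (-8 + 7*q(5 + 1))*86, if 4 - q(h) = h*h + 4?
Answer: -22360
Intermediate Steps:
q(h) = -h² (q(h) = 4 - (h*h + 4) = 4 - (h² + 4) = 4 - (4 + h²) = 4 + (-4 - h²) = -h²)
(-8 + 7*q(5 + 1))*86 = (-8 + 7*(-(5 + 1)²))*86 = (-8 + 7*(-1*6²))*86 = (-8 + 7*(-1*36))*86 = (-8 + 7*(-36))*86 = (-8 - 252)*86 = -260*86 = -22360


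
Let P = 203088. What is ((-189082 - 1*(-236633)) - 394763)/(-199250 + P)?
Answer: -173606/1919 ≈ -90.467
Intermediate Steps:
((-189082 - 1*(-236633)) - 394763)/(-199250 + P) = ((-189082 - 1*(-236633)) - 394763)/(-199250 + 203088) = ((-189082 + 236633) - 394763)/3838 = (47551 - 394763)*(1/3838) = -347212*1/3838 = -173606/1919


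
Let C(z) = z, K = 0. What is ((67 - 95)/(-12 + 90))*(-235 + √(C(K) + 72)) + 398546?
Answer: 15546584/39 - 28*√2/13 ≈ 3.9863e+5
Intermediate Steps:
((67 - 95)/(-12 + 90))*(-235 + √(C(K) + 72)) + 398546 = ((67 - 95)/(-12 + 90))*(-235 + √(0 + 72)) + 398546 = (-28/78)*(-235 + √72) + 398546 = (-28*1/78)*(-235 + 6*√2) + 398546 = -14*(-235 + 6*√2)/39 + 398546 = (3290/39 - 28*√2/13) + 398546 = 15546584/39 - 28*√2/13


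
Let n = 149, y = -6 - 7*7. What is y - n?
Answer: -204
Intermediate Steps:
y = -55 (y = -6 - 49 = -55)
y - n = -55 - 1*149 = -55 - 149 = -204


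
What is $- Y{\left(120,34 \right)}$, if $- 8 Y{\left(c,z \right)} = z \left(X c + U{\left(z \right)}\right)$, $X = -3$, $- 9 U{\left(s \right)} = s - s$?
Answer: $-1530$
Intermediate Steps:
$U{\left(s \right)} = 0$ ($U{\left(s \right)} = - \frac{s - s}{9} = \left(- \frac{1}{9}\right) 0 = 0$)
$Y{\left(c,z \right)} = \frac{3 c z}{8}$ ($Y{\left(c,z \right)} = - \frac{z \left(- 3 c + 0\right)}{8} = - \frac{z \left(- 3 c\right)}{8} = - \frac{\left(-3\right) c z}{8} = \frac{3 c z}{8}$)
$- Y{\left(120,34 \right)} = - \frac{3 \cdot 120 \cdot 34}{8} = \left(-1\right) 1530 = -1530$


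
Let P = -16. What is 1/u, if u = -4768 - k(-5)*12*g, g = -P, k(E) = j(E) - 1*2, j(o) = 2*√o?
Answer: I/(32*(-137*I + 12*√5)) ≈ -0.00021968 + 4.3026e-5*I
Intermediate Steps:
k(E) = -2 + 2*√E (k(E) = 2*√E - 1*2 = 2*√E - 2 = -2 + 2*√E)
g = 16 (g = -1*(-16) = 16)
u = -4384 - 384*I*√5 (u = -4768 - (-2 + 2*√(-5))*12*16 = -4768 - (-2 + 2*(I*√5))*12*16 = -4768 - (-2 + 2*I*√5)*12*16 = -4768 - (-24 + 24*I*√5)*16 = -4768 - (-384 + 384*I*√5) = -4768 + (384 - 384*I*√5) = -4384 - 384*I*√5 ≈ -4384.0 - 858.65*I)
1/u = 1/(-4384 - 384*I*√5)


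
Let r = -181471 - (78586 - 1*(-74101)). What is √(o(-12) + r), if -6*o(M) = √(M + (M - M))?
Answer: √(-3007422 - 3*I*√3)/3 ≈ 0.00049938 - 578.06*I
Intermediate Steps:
r = -334158 (r = -181471 - (78586 + 74101) = -181471 - 1*152687 = -181471 - 152687 = -334158)
o(M) = -√M/6 (o(M) = -√(M + (M - M))/6 = -√(M + 0)/6 = -√M/6)
√(o(-12) + r) = √(-I*√3/3 - 334158) = √(-334158 - I*√3/3)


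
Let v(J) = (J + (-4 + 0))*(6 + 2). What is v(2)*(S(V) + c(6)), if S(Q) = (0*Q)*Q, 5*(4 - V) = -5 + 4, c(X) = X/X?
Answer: -16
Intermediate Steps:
c(X) = 1
V = 21/5 (V = 4 - (-5 + 4)/5 = 4 - 1/5*(-1) = 4 + 1/5 = 21/5 ≈ 4.2000)
S(Q) = 0 (S(Q) = 0*Q = 0)
v(J) = -32 + 8*J (v(J) = (J - 4)*8 = (-4 + J)*8 = -32 + 8*J)
v(2)*(S(V) + c(6)) = (-32 + 8*2)*(0 + 1) = (-32 + 16)*1 = -16*1 = -16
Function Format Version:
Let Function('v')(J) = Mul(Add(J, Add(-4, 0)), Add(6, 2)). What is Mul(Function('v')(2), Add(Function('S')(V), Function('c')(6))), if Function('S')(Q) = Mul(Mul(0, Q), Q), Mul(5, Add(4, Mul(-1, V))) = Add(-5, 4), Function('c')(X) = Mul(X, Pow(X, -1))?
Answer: -16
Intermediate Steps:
Function('c')(X) = 1
V = Rational(21, 5) (V = Add(4, Mul(Rational(-1, 5), Add(-5, 4))) = Add(4, Mul(Rational(-1, 5), -1)) = Add(4, Rational(1, 5)) = Rational(21, 5) ≈ 4.2000)
Function('S')(Q) = 0 (Function('S')(Q) = Mul(0, Q) = 0)
Function('v')(J) = Add(-32, Mul(8, J)) (Function('v')(J) = Mul(Add(J, -4), 8) = Mul(Add(-4, J), 8) = Add(-32, Mul(8, J)))
Mul(Function('v')(2), Add(Function('S')(V), Function('c')(6))) = Mul(Add(-32, Mul(8, 2)), Add(0, 1)) = Mul(Add(-32, 16), 1) = Mul(-16, 1) = -16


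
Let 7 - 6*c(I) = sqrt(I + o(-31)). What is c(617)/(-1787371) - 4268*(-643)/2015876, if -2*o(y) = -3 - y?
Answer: 7357684170523/5404677452994 + sqrt(67)/3574742 ≈ 1.3614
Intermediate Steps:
o(y) = 3/2 + y/2 (o(y) = -(-3 - y)/2 = 3/2 + y/2)
c(I) = 7/6 - sqrt(-14 + I)/6 (c(I) = 7/6 - sqrt(I + (3/2 + (1/2)*(-31)))/6 = 7/6 - sqrt(I + (3/2 - 31/2))/6 = 7/6 - sqrt(I - 14)/6 = 7/6 - sqrt(-14 + I)/6)
c(617)/(-1787371) - 4268*(-643)/2015876 = (7/6 - sqrt(-14 + 617)/6)/(-1787371) - 4268*(-643)/2015876 = (7/6 - sqrt(67)/2)*(-1/1787371) + 2744324*(1/2015876) = (7/6 - sqrt(67)/2)*(-1/1787371) + 686081/503969 = (-7/10724226 + sqrt(67)/3574742) + 686081/503969 = 7357684170523/5404677452994 + sqrt(67)/3574742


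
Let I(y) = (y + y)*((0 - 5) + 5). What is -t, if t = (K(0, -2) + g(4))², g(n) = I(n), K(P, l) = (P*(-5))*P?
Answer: 0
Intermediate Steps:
I(y) = 0 (I(y) = (2*y)*(-5 + 5) = (2*y)*0 = 0)
K(P, l) = -5*P² (K(P, l) = (-5*P)*P = -5*P²)
g(n) = 0
t = 0 (t = (-5*0² + 0)² = (-5*0 + 0)² = (0 + 0)² = 0² = 0)
-t = -1*0 = 0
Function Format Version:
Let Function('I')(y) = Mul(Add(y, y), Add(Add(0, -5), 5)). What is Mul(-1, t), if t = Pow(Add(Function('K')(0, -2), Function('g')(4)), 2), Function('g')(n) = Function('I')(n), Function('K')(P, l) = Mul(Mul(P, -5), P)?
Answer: 0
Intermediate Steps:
Function('I')(y) = 0 (Function('I')(y) = Mul(Mul(2, y), Add(-5, 5)) = Mul(Mul(2, y), 0) = 0)
Function('K')(P, l) = Mul(-5, Pow(P, 2)) (Function('K')(P, l) = Mul(Mul(-5, P), P) = Mul(-5, Pow(P, 2)))
Function('g')(n) = 0
t = 0 (t = Pow(Add(Mul(-5, Pow(0, 2)), 0), 2) = Pow(Add(Mul(-5, 0), 0), 2) = Pow(Add(0, 0), 2) = Pow(0, 2) = 0)
Mul(-1, t) = Mul(-1, 0) = 0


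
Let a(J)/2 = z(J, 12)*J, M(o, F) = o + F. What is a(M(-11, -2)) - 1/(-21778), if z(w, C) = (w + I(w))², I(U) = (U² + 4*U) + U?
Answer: -4688934067/21778 ≈ -2.1531e+5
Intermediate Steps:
I(U) = U² + 5*U
z(w, C) = (w + w*(5 + w))²
M(o, F) = F + o
a(J) = 2*J³*(6 + J)² (a(J) = 2*((J²*(6 + J)²)*J) = 2*(J³*(6 + J)²) = 2*J³*(6 + J)²)
a(M(-11, -2)) - 1/(-21778) = 2*(-2 - 11)³*(6 + (-2 - 11))² - 1/(-21778) = 2*(-13)³*(6 - 13)² - 1*(-1/21778) = 2*(-2197)*(-7)² + 1/21778 = 2*(-2197)*49 + 1/21778 = -215306 + 1/21778 = -4688934067/21778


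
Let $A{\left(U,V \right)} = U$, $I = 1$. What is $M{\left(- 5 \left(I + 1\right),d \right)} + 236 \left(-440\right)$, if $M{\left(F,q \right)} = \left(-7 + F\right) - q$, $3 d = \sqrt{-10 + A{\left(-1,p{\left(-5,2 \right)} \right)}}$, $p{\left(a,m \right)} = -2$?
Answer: $-103857 - \frac{i \sqrt{11}}{3} \approx -1.0386 \cdot 10^{5} - 1.1055 i$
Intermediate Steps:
$d = \frac{i \sqrt{11}}{3}$ ($d = \frac{\sqrt{-10 - 1}}{3} = \frac{\sqrt{-11}}{3} = \frac{i \sqrt{11}}{3} \approx 1.1055 i$)
$M{\left(F,q \right)} = -7 + F - q$
$M{\left(- 5 \left(I + 1\right),d \right)} + 236 \left(-440\right) = \left(-7 - 5 \left(1 + 1\right) - \frac{i \sqrt{11}}{3}\right) + 236 \left(-440\right) = \left(-7 - 10 - \frac{i \sqrt{11}}{3}\right) - 103840 = \left(-17 - \frac{i \sqrt{11}}{3}\right) - 103840 = -103857 - \frac{i \sqrt{11}}{3}$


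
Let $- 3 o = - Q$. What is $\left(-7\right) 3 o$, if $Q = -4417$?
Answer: $30919$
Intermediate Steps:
$o = - \frac{4417}{3}$ ($o = - \frac{\left(-1\right) \left(-4417\right)}{3} = \left(- \frac{1}{3}\right) 4417 = - \frac{4417}{3} \approx -1472.3$)
$\left(-7\right) 3 o = \left(-7\right) 3 \left(- \frac{4417}{3}\right) = \left(-21\right) \left(- \frac{4417}{3}\right) = 30919$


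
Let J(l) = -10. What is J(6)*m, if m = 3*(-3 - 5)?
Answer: 240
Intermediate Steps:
m = -24 (m = 3*(-8) = -24)
J(6)*m = -10*(-24) = 240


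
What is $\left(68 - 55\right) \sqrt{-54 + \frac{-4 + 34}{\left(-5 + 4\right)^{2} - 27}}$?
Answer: $i \sqrt{9321} \approx 96.545 i$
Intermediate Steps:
$\left(68 - 55\right) \sqrt{-54 + \frac{-4 + 34}{\left(-5 + 4\right)^{2} - 27}} = 13 \sqrt{-54 + \frac{30}{\left(-1\right)^{2} - 27}} = 13 \sqrt{-54 + \frac{30}{1 - 27}} = 13 \sqrt{-54 + \frac{30}{-26}} = 13 \sqrt{-54 + 30 \left(- \frac{1}{26}\right)} = 13 \sqrt{-54 - \frac{15}{13}} = 13 \sqrt{- \frac{717}{13}} = 13 \frac{i \sqrt{9321}}{13} = i \sqrt{9321}$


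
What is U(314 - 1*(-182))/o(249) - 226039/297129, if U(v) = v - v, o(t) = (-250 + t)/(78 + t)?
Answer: -226039/297129 ≈ -0.76074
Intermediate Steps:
o(t) = (-250 + t)/(78 + t)
U(v) = 0
U(314 - 1*(-182))/o(249) - 226039/297129 = 0/(((-250 + 249)/(78 + 249))) - 226039/297129 = 0/((-1/327)) - 226039*1/297129 = 0/(((1/327)*(-1))) - 226039/297129 = 0/(-1/327) - 226039/297129 = 0*(-327) - 226039/297129 = 0 - 226039/297129 = -226039/297129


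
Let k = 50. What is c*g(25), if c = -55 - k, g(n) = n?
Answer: -2625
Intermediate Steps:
c = -105 (c = -55 - 1*50 = -55 - 50 = -105)
c*g(25) = -105*25 = -2625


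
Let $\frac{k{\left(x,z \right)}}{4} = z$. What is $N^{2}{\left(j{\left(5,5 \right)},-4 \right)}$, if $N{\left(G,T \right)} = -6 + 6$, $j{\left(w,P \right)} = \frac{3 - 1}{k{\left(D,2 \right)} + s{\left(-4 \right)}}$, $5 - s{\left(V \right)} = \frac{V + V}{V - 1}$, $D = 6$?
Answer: $0$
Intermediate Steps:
$k{\left(x,z \right)} = 4 z$
$s{\left(V \right)} = 5 - \frac{2 V}{-1 + V}$ ($s{\left(V \right)} = 5 - \frac{V + V}{V - 1} = 5 - \frac{2 V}{-1 + V}$)
$j{\left(w,P \right)} = \frac{10}{57}$ ($j{\left(w,P \right)} = \frac{3 - 1}{4 \cdot 2 + \frac{-5 + 3 \left(-4\right)}{-1 - 4}} = \frac{2}{8 + \frac{-5 - 12}{-5}} = \frac{2}{8 - - \frac{17}{5}} = \frac{2}{8 + \frac{17}{5}} = \frac{2}{\frac{57}{5}} = 2 \cdot \frac{5}{57} = \frac{10}{57}$)
$N{\left(G,T \right)} = 0$
$N^{2}{\left(j{\left(5,5 \right)},-4 \right)} = 0^{2} = 0$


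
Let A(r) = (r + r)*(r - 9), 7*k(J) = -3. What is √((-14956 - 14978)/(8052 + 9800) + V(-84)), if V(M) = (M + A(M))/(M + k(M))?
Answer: I*√574309872741298/1758422 ≈ 13.629*I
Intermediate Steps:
k(J) = -3/7 (k(J) = (⅐)*(-3) = -3/7)
A(r) = 2*r*(-9 + r) (A(r) = (2*r)*(-9 + r) = 2*r*(-9 + r))
V(M) = (M + 2*M*(-9 + M))/(-3/7 + M) (V(M) = (M + 2*M*(-9 + M))/(M - 3/7) = (M + 2*M*(-9 + M))/(-3/7 + M))
√((-14956 - 14978)/(8052 + 9800) + V(-84)) = √((-14956 - 14978)/(8052 + 9800) + 7*(-84)*(-17 + 2*(-84))/(-3 + 7*(-84))) = √(-29934/17852 + 7*(-84)*(-17 - 168)/(-3 - 588)) = √(-29934*1/17852 + 7*(-84)*(-185)/(-591)) = √(-14967/8926 + 7*(-84)*(-1/591)*(-185)) = √(-14967/8926 - 36260/197) = √(-326605259/1758422) = I*√574309872741298/1758422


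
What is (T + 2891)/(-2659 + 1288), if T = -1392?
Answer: -1499/1371 ≈ -1.0934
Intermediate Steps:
(T + 2891)/(-2659 + 1288) = (-1392 + 2891)/(-2659 + 1288) = 1499/(-1371) = 1499*(-1/1371) = -1499/1371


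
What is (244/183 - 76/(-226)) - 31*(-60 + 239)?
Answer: -1880545/339 ≈ -5547.3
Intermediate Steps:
(244/183 - 76/(-226)) - 31*(-60 + 239) = (244*(1/183) - 76*(-1/226)) - 31*179 = (4/3 + 38/113) - 5549 = 566/339 - 5549 = -1880545/339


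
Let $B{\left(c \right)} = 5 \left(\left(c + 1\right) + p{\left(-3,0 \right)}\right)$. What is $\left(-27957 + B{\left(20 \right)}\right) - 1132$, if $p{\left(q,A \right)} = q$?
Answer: $-28999$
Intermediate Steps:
$B{\left(c \right)} = -10 + 5 c$ ($B{\left(c \right)} = 5 \left(\left(c + 1\right) - 3\right) = 5 \left(\left(1 + c\right) - 3\right) = 5 \left(-2 + c\right) = -10 + 5 c$)
$\left(-27957 + B{\left(20 \right)}\right) - 1132 = \left(-27957 + \left(-10 + 5 \cdot 20\right)\right) - 1132 = \left(-27957 + \left(-10 + 100\right)\right) - 1132 = \left(-27957 + 90\right) - 1132 = -27867 - 1132 = -28999$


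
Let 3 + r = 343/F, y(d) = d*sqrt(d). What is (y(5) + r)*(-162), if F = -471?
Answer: 94824/157 - 810*sqrt(5) ≈ -1207.2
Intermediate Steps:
y(d) = d**(3/2)
r = -1756/471 (r = -3 + 343/(-471) = -3 + 343*(-1/471) = -3 - 343/471 = -1756/471 ≈ -3.7282)
(y(5) + r)*(-162) = (5**(3/2) - 1756/471)*(-162) = (5*sqrt(5) - 1756/471)*(-162) = (-1756/471 + 5*sqrt(5))*(-162) = 94824/157 - 810*sqrt(5)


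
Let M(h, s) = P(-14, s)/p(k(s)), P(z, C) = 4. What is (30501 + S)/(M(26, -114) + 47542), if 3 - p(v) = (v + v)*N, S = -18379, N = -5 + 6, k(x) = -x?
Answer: 1363725/5348473 ≈ 0.25497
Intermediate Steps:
N = 1
p(v) = 3 - 2*v (p(v) = 3 - (v + v) = 3 - 2*v)
M(h, s) = 4/(3 + 2*s) (M(h, s) = 4/(3 - (-2)*s) = 4/(3 + 2*s))
(30501 + S)/(M(26, -114) + 47542) = (30501 - 18379)/(4/(3 + 2*(-114)) + 47542) = 12122/(4/(3 - 228) + 47542) = 12122/(4/(-225) + 47542) = 12122/(4*(-1/225) + 47542) = 12122/(-4/225 + 47542) = 12122/(10696946/225) = 12122*(225/10696946) = 1363725/5348473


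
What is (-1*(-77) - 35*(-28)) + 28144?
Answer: 29201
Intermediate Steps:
(-1*(-77) - 35*(-28)) + 28144 = (77 + 980) + 28144 = 1057 + 28144 = 29201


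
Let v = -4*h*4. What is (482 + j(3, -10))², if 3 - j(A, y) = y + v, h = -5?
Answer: 172225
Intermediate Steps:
v = 80 (v = -4*(-5)*4 = 20*4 = 80)
j(A, y) = -77 - y (j(A, y) = 3 - (y + 80) = 3 - (80 + y) = 3 + (-80 - y) = -77 - y)
(482 + j(3, -10))² = (482 + (-77 - 1*(-10)))² = (482 + (-77 + 10))² = (482 - 67)² = 415² = 172225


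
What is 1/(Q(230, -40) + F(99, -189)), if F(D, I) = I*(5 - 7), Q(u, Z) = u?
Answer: 1/608 ≈ 0.0016447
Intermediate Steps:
F(D, I) = -2*I (F(D, I) = I*(-2) = -2*I)
1/(Q(230, -40) + F(99, -189)) = 1/(230 - 2*(-189)) = 1/(230 + 378) = 1/608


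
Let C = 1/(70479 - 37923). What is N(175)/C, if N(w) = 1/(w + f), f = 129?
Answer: 8139/76 ≈ 107.09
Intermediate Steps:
C = 1/32556 ≈ 3.0716e-5
N(w) = 1/(129 + w) (N(w) = 1/(w + 129) = 1/(129 + w))
N(175)/C = 1/((129 + 175)*(1/32556)) = 32556/304 = (1/304)*32556 = 8139/76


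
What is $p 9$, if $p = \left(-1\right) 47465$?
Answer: $-427185$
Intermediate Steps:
$p = -47465$
$p 9 = \left(-47465\right) 9 = -427185$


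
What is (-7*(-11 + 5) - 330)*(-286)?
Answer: 82368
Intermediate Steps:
(-7*(-11 + 5) - 330)*(-286) = (-7*(-6) - 330)*(-286) = (42 - 330)*(-286) = -288*(-286) = 82368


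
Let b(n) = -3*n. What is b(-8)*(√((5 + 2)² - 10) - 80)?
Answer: -1920 + 24*√39 ≈ -1770.1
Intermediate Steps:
b(-8)*(√((5 + 2)² - 10) - 80) = (-3*(-8))*(√((5 + 2)² - 10) - 80) = 24*(√(7² - 10) - 80) = 24*(√(49 - 10) - 80) = 24*(√39 - 80) = 24*(-80 + √39) = -1920 + 24*√39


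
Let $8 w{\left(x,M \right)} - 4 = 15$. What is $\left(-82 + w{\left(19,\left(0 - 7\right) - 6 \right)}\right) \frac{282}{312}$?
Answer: $- \frac{2303}{32} \approx -71.969$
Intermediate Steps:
$w{\left(x,M \right)} = \frac{19}{8}$ ($w{\left(x,M \right)} = \frac{1}{2} + \frac{1}{8} \cdot 15 = \frac{1}{2} + \frac{15}{8} = \frac{19}{8}$)
$\left(-82 + w{\left(19,\left(0 - 7\right) - 6 \right)}\right) \frac{282}{312} = \left(-82 + \frac{19}{8}\right) \frac{282}{312} = - \frac{637 \cdot 282 \cdot \frac{1}{312}}{8} = \left(- \frac{637}{8}\right) \frac{47}{52} = - \frac{2303}{32}$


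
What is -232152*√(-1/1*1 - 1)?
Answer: -232152*I*√2 ≈ -3.2831e+5*I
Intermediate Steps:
-232152*√(-1/1*1 - 1) = -232152*√(-1*1*1 - 1) = -232152*√(-1*1 - 1) = -232152*√(-1 - 1) = -232152*I*√2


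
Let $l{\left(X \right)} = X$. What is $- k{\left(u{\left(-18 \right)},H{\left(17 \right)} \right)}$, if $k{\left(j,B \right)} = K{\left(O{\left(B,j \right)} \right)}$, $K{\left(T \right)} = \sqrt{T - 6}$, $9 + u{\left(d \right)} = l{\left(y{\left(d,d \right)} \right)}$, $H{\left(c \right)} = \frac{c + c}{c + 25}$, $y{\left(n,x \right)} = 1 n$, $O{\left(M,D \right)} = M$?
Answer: $- \frac{i \sqrt{2289}}{21} \approx - 2.2783 i$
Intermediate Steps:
$y{\left(n,x \right)} = n$
$H{\left(c \right)} = \frac{2 c}{25 + c}$
$u{\left(d \right)} = -9 + d$
$K{\left(T \right)} = \sqrt{-6 + T}$
$k{\left(j,B \right)} = \sqrt{-6 + B}$
$- k{\left(u{\left(-18 \right)},H{\left(17 \right)} \right)} = - \sqrt{-6 + 2 \cdot 17 \frac{1}{25 + 17}} = - \sqrt{-6 + 2 \cdot 17 \cdot \frac{1}{42}} = - \sqrt{-6 + \frac{17}{21}} = - \sqrt{- \frac{109}{21}} = - \frac{i \sqrt{2289}}{21}$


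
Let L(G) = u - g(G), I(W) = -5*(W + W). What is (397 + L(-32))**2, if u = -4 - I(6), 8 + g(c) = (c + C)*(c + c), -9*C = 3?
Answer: 23280625/9 ≈ 2.5867e+6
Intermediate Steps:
C = -1/3 (C = -1/9*3 = -1/3 ≈ -0.33333)
g(c) = -8 + 2*c*(-1/3 + c) (g(c) = -8 + (c - 1/3)*(c + c) = -8 + (-1/3 + c)*(2*c) = -8 + 2*c*(-1/3 + c))
I(W) = -10*W
u = 56 (u = -4 - (-10)*6 = -4 - 1*(-60) = -4 + 60 = 56)
L(G) = 64 - 2*G**2 + 2*G/3 (L(G) = 56 - (-8 + 2*G**2 - 2*G/3) = 56 + (8 - 2*G**2 + 2*G/3) = 64 - 2*G**2 + 2*G/3)
(397 + L(-32))**2 = (397 + (64 - 2*(-32)**2 + (2/3)*(-32)))**2 = (397 + (64 - 2*1024 - 64/3))**2 = (397 + (64 - 2048 - 64/3))**2 = (397 - 6016/3)**2 = (-4825/3)**2 = 23280625/9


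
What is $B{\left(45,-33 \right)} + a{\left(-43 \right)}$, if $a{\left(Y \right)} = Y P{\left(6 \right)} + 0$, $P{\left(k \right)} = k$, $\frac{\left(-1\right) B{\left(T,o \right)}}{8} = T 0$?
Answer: $-258$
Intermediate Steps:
$B{\left(T,o \right)} = 0$ ($B{\left(T,o \right)} = - 8 T 0 = \left(-8\right) 0 = 0$)
$a{\left(Y \right)} = 6 Y$ ($a{\left(Y \right)} = Y 6 + 0 = 6 Y + 0 = 6 Y$)
$B{\left(45,-33 \right)} + a{\left(-43 \right)} = 0 + 6 \left(-43\right) = 0 - 258 = -258$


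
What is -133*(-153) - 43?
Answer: 20306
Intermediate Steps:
-133*(-153) - 43 = 20349 - 43 = 20306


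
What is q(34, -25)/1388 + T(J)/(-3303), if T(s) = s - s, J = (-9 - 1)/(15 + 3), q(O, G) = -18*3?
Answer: -27/694 ≈ -0.038905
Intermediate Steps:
q(O, G) = -54
J = -5/9 (J = -10/18 = -10*1/18 = -5/9 ≈ -0.55556)
T(s) = 0
q(34, -25)/1388 + T(J)/(-3303) = -54/1388 + 0/(-3303) = -54*1/1388 + 0*(-1/3303) = -27/694 + 0 = -27/694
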